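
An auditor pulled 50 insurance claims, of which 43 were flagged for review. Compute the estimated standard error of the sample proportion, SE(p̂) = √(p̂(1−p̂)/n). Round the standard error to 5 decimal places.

SE = 0.04907

p̂ = 43/50 = 0.86000.
p̂(1−p̂) = 0.120400.
SE = √(0.120400/50) = √0.002408000 = 0.04907.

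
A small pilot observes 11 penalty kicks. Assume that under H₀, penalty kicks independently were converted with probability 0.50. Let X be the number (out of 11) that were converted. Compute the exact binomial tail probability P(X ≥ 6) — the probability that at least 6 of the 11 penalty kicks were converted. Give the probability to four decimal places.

X is binomial with n = 11 and p = 0.50.
P(X ≥ 6) = Σ_{j=6}^{11} C(11,j)·0.50^j·0.50^{11−j}.
= 0.225586 + 0.161133 + 0.080566 + 0.026855 + 0.005371 + 0.000488 = 0.5000.

P = 0.5000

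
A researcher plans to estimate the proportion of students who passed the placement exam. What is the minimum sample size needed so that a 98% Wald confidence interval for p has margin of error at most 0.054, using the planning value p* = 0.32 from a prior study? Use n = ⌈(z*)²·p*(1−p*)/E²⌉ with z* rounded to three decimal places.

For 98% confidence, z* = 2.326.
p*(1−p*) = 0.2176.
(z*)²·p*(1−p*)/E² = 5.410276·0.2176/0.002916 = 403.730.
⌈403.730⌉ = 404.

n = 404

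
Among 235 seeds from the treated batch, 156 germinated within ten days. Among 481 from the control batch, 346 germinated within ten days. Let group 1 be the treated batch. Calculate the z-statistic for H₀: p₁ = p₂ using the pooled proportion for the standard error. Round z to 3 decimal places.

Sample proportions: p̂₁ = 156/235 = 0.66383 and p̂₂ = 346/481 = 0.71933.
Pooling: p̂ = 502/716 = 0.70112.
Pooled SE = √[0.2095518·0.00633432] ≈ 0.036433.
z = (p̂₁ − p̂₂)/SE = (0.66383 − 0.71933)/0.036433 = -0.05550/0.036433 = -1.523.

z = -1.523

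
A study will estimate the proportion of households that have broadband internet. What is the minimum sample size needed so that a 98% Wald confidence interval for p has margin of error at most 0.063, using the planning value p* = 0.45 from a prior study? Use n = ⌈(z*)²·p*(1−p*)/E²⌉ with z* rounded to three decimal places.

n = 338

The 98% critical value is z* = 2.326.
p*(1−p*) = 0.2475.
(z*)²·p*(1−p*)/E² = 5.410276·0.2475/0.003969 = 337.375.
⌈337.375⌉ = 338.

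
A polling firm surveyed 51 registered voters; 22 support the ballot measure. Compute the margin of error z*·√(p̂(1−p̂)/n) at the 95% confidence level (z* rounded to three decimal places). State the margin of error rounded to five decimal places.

Sample proportion p̂ = 22/51 = 0.43137.
Standard error of p̂: √(0.245290/51) = √0.004809613 = 0.069351.
The 95% critical value is z* = 1.960.
ME = 1.960·0.069351 = 0.13593.

ME = 0.13593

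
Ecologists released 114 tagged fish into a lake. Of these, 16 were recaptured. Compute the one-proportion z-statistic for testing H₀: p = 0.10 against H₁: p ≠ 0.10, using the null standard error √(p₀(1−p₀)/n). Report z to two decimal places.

z = 1.44

With x = 16 successes in n = 114, p̂ = 0.14035.
Under H₀, SE = √(p₀(1−p₀)/n) = √(0.10·0.90/114) = √0.000789474 = 0.028098.
Test statistic: z = 0.04035/0.028098 = 1.44.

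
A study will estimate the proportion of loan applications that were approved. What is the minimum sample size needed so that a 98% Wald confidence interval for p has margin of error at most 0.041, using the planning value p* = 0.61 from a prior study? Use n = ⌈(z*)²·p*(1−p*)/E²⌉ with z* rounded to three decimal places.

n = 766

z* = 2.326 at the 98% level.
p*(1−p*) = 0.61·0.39 = 0.2379.
Required n before rounding: 5.410276 × 0.2379 / 0.041² = 765.678.
⌈765.678⌉ = 766.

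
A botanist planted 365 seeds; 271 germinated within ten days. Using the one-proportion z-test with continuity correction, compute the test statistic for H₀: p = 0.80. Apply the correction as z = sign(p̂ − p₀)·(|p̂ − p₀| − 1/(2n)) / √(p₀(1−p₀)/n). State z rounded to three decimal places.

z = -2.683

The sample proportion is 271/365 = 0.74247. p̂ − p₀ = -0.057534.
Continuity correction 1/(2n) = 1/730 = 0.001370.
Corrected numerator: |-0.057534| − 0.001370 = 0.056164.
SE₀ = √(0.80·0.20/365) = 0.020937.
z = −0.056164/0.020937 = -2.683.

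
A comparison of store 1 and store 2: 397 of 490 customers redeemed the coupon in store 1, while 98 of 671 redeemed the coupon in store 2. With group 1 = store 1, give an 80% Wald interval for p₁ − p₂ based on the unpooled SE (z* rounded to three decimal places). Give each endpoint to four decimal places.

(0.6355, 0.6928)

p̂₁ = 0.81020, p̂₂ = 0.14605, so the observed difference is 0.66415.
SE = √(0.000313823 + 0.000185872) = √0.000499695 = 0.022354.
z* = 1.282 at the 80% level. Margin of error = 0.02866.
CI: 0.66415 ± 0.02866 = (0.6355, 0.6928).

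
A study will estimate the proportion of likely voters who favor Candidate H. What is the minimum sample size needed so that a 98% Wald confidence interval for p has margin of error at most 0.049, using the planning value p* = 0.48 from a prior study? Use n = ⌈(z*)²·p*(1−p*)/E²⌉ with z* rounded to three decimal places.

For 98% confidence, z* = 2.326.
p*(1−p*) = 0.48·0.52 = 0.2496.
(z*)²·p*(1−p*)/E² = 5.410276·0.2496/0.002401 = 562.434.
⌈562.434⌉ = 563.

n = 563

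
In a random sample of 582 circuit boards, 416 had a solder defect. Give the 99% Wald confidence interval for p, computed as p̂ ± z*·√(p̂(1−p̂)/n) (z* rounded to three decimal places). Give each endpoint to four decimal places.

(0.6666, 0.7630)

The sample proportion is 416/582 = 0.71478.
SE = √(p̂(1−p̂)/n) = √(0.203871/582) = 0.018716.
z* = 2.576 at the 99% level.
Margin = 2.576·0.018716 = 0.04821.
So the interval runs from 0.6666 to 0.7630.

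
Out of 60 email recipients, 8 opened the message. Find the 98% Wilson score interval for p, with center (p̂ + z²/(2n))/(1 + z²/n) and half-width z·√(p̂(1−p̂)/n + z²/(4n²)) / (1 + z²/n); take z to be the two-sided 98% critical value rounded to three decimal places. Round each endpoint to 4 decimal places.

(0.0613, 0.2660)

Here p̂ = 8/60 = 0.13333 and z = 2.326 (z² = 5.410276).
1 + z²/n = 1.090171.
Adjusted center: (0.13333 + z²/(2n))/1.090171 = 0.16366.
Radicand: p̂(1−p̂)/n + z²/(4n²) = 0.001925926 + 0.000375714 = 0.002301640.
Half-width = 2.326·√0.002301640/1.090171 = 0.10236.
Interval: 0.16366 ± 0.10236 → (0.0613, 0.2660).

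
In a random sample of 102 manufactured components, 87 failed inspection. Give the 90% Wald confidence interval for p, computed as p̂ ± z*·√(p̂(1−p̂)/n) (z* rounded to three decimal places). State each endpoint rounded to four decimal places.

p̂ = 87/102 = 0.85294.
SE = √(p̂(1−p̂)/n) = √(0.125433/102) = 0.035068.
The 90% critical value is z* = 1.645.
Margin of error: 1.645 × 0.035068 = 0.05769.
CI: 0.85294 ± 0.05769 = (0.7953, 0.9106).

(0.7953, 0.9106)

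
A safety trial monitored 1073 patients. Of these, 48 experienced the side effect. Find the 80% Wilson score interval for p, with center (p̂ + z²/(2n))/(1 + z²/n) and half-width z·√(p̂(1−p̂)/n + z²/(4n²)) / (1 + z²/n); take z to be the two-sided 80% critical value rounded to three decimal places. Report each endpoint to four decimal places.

Here p̂ = 48/1073 = 0.04473 and z = 1.282 (z² = 1.643524).
Denominator 1 + z²/n = 1 + 1.643524/1073 = 1.001532.
Center = (0.04473 + 0.000766)/1.001532 = 0.04543.
Radicand: p̂(1−p̂)/n + z²/(4n²) = 0.000039826 + 0.000000357 = 0.000040183.
Half-width = 1.282·√0.000040183/1.001532 = 0.00811.
CI: 0.04543 ± 0.00811 = (0.0373, 0.0535).

(0.0373, 0.0535)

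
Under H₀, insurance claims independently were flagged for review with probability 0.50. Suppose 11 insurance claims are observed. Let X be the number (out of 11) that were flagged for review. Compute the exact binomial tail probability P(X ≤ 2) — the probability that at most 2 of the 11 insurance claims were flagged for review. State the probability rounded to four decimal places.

X ~ Binomial(n=11, p=0.50).
P(X ≤ 2) = C(11,0)·0.50^0·0.50^11 + C(11,1)·0.50^1·0.50^10 + C(11,2)·0.50^2·0.50^9.
= 0.000488 + 0.005371 + 0.026855 = 0.0327.

P = 0.0327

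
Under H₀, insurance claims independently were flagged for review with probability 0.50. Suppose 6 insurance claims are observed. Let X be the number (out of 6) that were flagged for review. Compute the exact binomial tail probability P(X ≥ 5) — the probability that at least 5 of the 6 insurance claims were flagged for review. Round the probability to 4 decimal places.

P = 0.1094

X is binomial with n = 6 and p = 0.50.
P(X ≥ 5) = C(6,5)·0.50^5·0.50^1 + C(6,6)·0.50^6·0.50^0.
= 0.093750 + 0.015625 = 0.1094.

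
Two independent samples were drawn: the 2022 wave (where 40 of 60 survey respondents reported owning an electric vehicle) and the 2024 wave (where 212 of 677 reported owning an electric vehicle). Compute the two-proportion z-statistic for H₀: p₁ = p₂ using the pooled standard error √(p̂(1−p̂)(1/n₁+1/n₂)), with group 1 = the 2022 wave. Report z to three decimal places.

Sample proportions: p̂₁ = 40/60 = 0.66667 and p̂₂ = 212/677 = 0.31315.
Pooled p̂ = (40+212)/(60+677) = 252/737 = 0.34193.
SE = √[p̂(1−p̂)(1/n₁+1/n₂)] = √[0.34193·0.65807·(1/60+1/677)] ≈ 0.063895.
z = (p̂₁ − p̂₂)/SE = (0.66667 − 0.31315)/0.063895 = 0.35352/0.063895 = 5.533.

z = 5.533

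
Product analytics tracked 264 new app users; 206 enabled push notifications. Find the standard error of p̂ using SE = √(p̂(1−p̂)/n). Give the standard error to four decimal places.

p̂ = 206/264 = 0.78030.
p̂(1−p̂) = 0.78030·0.21970 = 0.171432.
SE = √(0.171432/264) = √0.000649364 = 0.0255.

SE = 0.0255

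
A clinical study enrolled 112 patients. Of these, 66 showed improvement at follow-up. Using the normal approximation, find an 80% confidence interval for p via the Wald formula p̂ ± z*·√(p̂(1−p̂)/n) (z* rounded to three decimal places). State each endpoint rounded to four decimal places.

(0.5297, 0.6489)

The sample proportion is 66/112 = 0.58929.
Standard error of p̂: √(0.242028/112) = √0.002160965 = 0.046486.
The 80% critical value is z* = 1.282.
Margin = 1.282·0.046486 = 0.05960.
CI: 0.58929 ± 0.05960 = (0.5297, 0.6489).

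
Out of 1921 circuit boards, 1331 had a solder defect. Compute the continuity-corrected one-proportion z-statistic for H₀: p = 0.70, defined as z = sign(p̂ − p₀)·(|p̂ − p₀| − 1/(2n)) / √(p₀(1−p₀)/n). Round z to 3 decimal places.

z = -0.657

The sample proportion is 1331/1921 = 0.69287. p̂ − p₀ = -0.007132.
Continuity correction 1/(2n) = 1/3842 = 0.000260.
Corrected numerator: |-0.007132| − 0.000260 = 0.006872.
SE₀ = √(0.70·0.30/1921) = 0.010456.
z = −0.006872/0.010456 = -0.657.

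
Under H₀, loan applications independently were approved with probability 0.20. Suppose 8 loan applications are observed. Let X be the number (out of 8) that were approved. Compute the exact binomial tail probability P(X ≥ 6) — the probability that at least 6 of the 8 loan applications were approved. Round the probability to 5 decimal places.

X ~ Binomial(n=8, p=0.20).
P(X ≥ 6) = C(8,6)·0.20^6·0.80^2 + C(8,7)·0.20^7·0.80^1 + C(8,8)·0.20^8·0.80^0.
= 0.001147 + 0.000082 + 0.000003 = 0.00123.

P = 0.00123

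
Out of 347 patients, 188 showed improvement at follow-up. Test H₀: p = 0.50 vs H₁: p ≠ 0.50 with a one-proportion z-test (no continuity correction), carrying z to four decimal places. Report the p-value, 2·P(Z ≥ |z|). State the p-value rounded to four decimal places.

p̂ = 188/347 = 0.54179.
Null standard error: √(0.50·0.50/347) = √0.000720461 = 0.026841.
Test statistic (full precision, shown to 4 dp): z = (188/347 − 0.50)/SE₀ ≈ 1.5568.
p-value = 2·P(Z ≥ |z|) with z = 1.5568 → 0.1195.

p-value = 0.1195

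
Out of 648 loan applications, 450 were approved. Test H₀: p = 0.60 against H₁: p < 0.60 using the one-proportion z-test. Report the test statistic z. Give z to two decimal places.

p̂ = 450/648 = 0.69444.
SE₀ = √(0.60·0.40/648) = 0.019245.
Test statistic: z = 0.09444/0.019245 = 4.91.

z = 4.91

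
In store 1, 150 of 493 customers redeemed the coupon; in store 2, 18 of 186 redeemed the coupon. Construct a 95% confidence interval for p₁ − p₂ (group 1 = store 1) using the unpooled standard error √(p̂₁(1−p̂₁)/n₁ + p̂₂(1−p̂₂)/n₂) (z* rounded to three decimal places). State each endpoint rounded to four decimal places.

(0.1487, 0.2663)

p̂₁ = 0.30426, p̂₂ = 0.09677, so the observed difference is 0.20749.
SE = √(0.000429383 + 0.000469941) = √0.000899324 = 0.029989.
The 95% critical value is z* = 1.960. Margin = 1.960·0.029989 = 0.05878.
Interval: 0.20749 ± 0.05878 → (0.1487, 0.2663).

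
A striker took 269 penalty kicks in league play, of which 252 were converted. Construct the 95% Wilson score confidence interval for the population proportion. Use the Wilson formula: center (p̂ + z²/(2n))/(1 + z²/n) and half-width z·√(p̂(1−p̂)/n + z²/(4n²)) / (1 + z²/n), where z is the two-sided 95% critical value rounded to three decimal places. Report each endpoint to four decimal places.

Here p̂ = 252/269 = 0.93680 and z = 1.960 (z² = 3.841600).
1 + z²/n = 1.014281.
Adjusted center: (0.93680 + z²/(2n))/1.014281 = 0.93065.
Radicand: p̂(1−p̂)/n + z²/(4n²) = 0.000220086 + 0.000013272 = 0.000233358.
Half-width = z·√(radicand)/denom = 1.960·0.015276/1.014281 = 0.02952.
So the interval runs from 0.9011 to 0.9602.

(0.9011, 0.9602)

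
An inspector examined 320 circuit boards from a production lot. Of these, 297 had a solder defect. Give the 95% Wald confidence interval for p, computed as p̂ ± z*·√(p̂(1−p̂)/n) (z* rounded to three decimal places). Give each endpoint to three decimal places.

Sample proportion p̂ = 297/320 = 0.92812.
SE = √(p̂(1−p̂)/n) = √(0.066709/320) = 0.014438.
z* = 1.960 at the 95% level.
Margin = 1.960·0.014438 = 0.02830.
So the interval runs from 0.900 to 0.956.

(0.900, 0.956)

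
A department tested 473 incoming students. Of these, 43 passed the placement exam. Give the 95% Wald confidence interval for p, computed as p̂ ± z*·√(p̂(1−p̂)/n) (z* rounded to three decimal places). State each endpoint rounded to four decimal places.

The sample proportion is 43/473 = 0.09091.
Standard error of p̂: √(0.082645/473) = √0.000174724 = 0.013218.
z* = 1.960 at the 95% level.
Margin = 1.960·0.013218 = 0.02591.
Interval: 0.09091 ± 0.02591 → (0.0650, 0.1168).

(0.0650, 0.1168)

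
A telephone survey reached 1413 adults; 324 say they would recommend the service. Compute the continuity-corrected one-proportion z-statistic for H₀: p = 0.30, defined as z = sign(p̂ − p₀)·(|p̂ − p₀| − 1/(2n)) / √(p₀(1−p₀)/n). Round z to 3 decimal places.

z = -5.770

p̂ = 324/1413 = 0.22930. p̂ − p₀ = -0.070701.
1/(2n) = 0.000354.
Corrected numerator: |-0.070701| − 0.000354 = 0.070347.
SE₀ = √(0.30·0.70/1413) = 0.012191.
z = −0.070347/0.012191 = -5.770.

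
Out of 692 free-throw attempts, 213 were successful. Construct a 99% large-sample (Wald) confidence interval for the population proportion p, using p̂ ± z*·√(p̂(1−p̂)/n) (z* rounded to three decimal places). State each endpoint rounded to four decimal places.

With x = 213 successes in n = 692, p̂ = 0.30780.
SE(p̂) = √(0.30780·0.69220/692) = 0.017547.
The 99% critical value is z* = 2.576.
Margin of error: 2.576 × 0.017547 = 0.04520.
So the interval runs from 0.2626 to 0.3530.

(0.2626, 0.3530)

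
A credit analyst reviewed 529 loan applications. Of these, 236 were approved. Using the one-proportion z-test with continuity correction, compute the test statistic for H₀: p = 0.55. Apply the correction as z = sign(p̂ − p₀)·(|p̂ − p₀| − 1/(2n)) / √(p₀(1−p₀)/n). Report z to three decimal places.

z = -4.759

The sample proportion is 236/529 = 0.44612. p̂ − p₀ = -0.103875.
1/(2n) = 0.000945.
Corrected numerator: |-0.103875| − 0.000945 = 0.102930.
Under H₀, SE = √(p₀(1−p₀)/n) = √(0.55·0.45/529) = √0.000467864 = 0.021630.
z = (−)0.102930/0.021630 = -4.759.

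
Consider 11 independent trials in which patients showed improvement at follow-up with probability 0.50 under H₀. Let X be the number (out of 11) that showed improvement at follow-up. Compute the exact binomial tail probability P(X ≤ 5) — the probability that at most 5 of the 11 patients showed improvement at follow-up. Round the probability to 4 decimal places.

X ~ Binomial(n=11, p=0.50).
P(X ≤ 5) = Σ_{j=0}^{5} C(11,j)·0.50^j·0.50^{11−j}.
= 0.000488 + 0.005371 + 0.026855 + 0.080566 + 0.161133 + 0.225586 = 0.5000.

P = 0.5000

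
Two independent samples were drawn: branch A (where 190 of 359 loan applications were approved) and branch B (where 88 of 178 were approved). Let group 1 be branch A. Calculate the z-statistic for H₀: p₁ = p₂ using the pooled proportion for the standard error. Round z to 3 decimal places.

z = 0.761

Sample proportions: p̂₁ = 190/359 = 0.52925 and p̂₂ = 88/178 = 0.49438.
Pooling: p̂ = 278/537 = 0.51769.
SE = √[p̂(1−p̂)(1/n₁+1/n₂)] = √[0.51769·0.48231·(1/359+1/178)] ≈ 0.045807.
z = (p̂₁ − p̂₂)/SE = (0.52925 − 0.49438)/0.045807 = 0.03487/0.045807 = 0.761.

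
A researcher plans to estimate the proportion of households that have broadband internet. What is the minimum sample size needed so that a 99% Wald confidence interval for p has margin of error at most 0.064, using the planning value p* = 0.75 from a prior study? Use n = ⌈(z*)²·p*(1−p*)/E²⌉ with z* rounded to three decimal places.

n = 304

z* = 2.576 at the 99% level.
p*(1−p*) = 0.75·0.25 = 0.1875.
Required n before rounding: 6.635776 × 0.1875 / 0.064² = 303.762.
⌈303.762⌉ = 304.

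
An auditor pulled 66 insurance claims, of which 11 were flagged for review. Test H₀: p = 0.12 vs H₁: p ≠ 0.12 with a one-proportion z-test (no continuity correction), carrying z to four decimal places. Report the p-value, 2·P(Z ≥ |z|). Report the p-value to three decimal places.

p-value = 0.243

With x = 11 successes in n = 66, p̂ = 0.16667.
Under H₀, SE = √(p₀(1−p₀)/n) = √(0.12·0.88/66) = √0.001600000 = 0.040000.
z = (p̂ − p₀)/SE = (11/66 − 0.12)/0.040000 ≈ 1.1667.
From the standard normal, 2·P(Z ≥ |z|) = 0.243.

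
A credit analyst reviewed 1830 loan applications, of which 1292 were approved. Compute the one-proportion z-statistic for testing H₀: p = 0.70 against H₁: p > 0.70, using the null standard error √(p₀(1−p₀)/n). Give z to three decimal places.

Sample proportion p̂ = 1292/1830 = 0.70601.
Under H₀, SE = √(p₀(1−p₀)/n) = √(0.70·0.30/1830) = √0.000114754 = 0.010712.
z = (p̂ − p₀)/SE = (0.70601 − 0.70)/0.010712 = 0.561.

z = 0.561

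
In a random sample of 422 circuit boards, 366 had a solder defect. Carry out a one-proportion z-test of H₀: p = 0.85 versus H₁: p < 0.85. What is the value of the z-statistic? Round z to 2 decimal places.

With x = 366 successes in n = 422, p̂ = 0.86730.
Null standard error: √(0.85·0.15/422) = √0.000302133 = 0.017382.
Test statistic: z = 0.01730/0.017382 = 1.00.

z = 1.00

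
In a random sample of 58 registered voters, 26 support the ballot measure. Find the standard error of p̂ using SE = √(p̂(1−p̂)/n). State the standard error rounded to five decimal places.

SE = 0.06530

With x = 26 successes in n = 58, p̂ = 0.44828.
p̂(1−p̂) = 0.44828·0.55172 = 0.247325.
SE = √(0.247325/58) = √0.004264224 = 0.06530.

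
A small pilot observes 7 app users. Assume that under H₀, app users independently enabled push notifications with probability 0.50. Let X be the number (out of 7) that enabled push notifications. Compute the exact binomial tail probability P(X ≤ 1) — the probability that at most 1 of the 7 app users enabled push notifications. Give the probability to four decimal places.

X is binomial with n = 7 and p = 0.50.
P(X ≤ 1) = C(7,0)·0.50^0·0.50^7 + C(7,1)·0.50^1·0.50^6.
= 0.007812 + 0.054688 = 0.0625.

P = 0.0625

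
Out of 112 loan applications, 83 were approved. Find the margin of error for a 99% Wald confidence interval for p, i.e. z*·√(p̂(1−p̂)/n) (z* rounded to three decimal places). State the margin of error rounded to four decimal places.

Sample proportion p̂ = 83/112 = 0.74107.
SE(p̂) = √(0.74107·0.25893/112) = 0.041391.
z* = 2.576 at the 99% level.
So ME = 0.1066.

ME = 0.1066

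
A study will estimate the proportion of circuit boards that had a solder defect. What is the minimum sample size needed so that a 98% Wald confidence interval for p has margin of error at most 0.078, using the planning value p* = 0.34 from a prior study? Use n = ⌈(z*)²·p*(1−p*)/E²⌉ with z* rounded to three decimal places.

The 98% critical value is z* = 2.326.
p*(1−p*) = 0.34·0.66 = 0.2244.
(z*)²·p*(1−p*)/E² = 5.410276·0.2244/0.006084 = 199.551.
Rounding up, n = 200.

n = 200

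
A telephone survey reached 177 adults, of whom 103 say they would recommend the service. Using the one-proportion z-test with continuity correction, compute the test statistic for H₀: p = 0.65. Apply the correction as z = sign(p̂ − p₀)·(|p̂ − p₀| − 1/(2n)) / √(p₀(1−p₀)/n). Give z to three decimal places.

With x = 103 successes in n = 177, p̂ = 0.58192. p̂ − p₀ = -0.068079.
1/(2n) = 0.002825.
Corrected numerator: |-0.068079| − 0.002825 = 0.065254.
Null standard error: √(0.65·0.35/177) = √0.001285311 = 0.035851.
z = −0.065254/0.035851 = -1.820.

z = -1.820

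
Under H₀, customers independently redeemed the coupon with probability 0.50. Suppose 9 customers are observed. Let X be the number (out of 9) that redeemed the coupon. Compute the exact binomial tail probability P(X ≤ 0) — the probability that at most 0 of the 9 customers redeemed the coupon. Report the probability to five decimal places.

X is binomial with n = 9 and p = 0.50.
P(X ≤ 0) = C(9,0)·0.50^0·0.50^9.
= 0.001953 = 0.00195.

P = 0.00195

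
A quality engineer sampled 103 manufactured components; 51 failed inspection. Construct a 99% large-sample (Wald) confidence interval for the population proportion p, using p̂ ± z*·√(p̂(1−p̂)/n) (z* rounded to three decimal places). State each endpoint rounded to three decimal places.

(0.368, 0.622)

p̂ = 51/103 = 0.49515.
SE = √(p̂(1−p̂)/n) = √(0.249976/103) = 0.049264.
z* = 2.576 at the 99% level.
Margin = 2.576·0.049264 = 0.12690.
CI: 0.49515 ± 0.12690 = (0.368, 0.622).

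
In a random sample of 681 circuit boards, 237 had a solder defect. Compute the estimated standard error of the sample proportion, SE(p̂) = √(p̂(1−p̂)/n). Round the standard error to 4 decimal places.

The sample proportion is 237/681 = 0.34802.
p̂(1−p̂) = 0.34802·0.65198 = 0.226902.
Dividing by n and taking the root: √0.000333189 = 0.0183.

SE = 0.0183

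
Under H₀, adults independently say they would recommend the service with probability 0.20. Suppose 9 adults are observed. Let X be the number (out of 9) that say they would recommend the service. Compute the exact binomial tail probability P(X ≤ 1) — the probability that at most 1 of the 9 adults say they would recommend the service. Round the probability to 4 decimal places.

X ~ Binomial(n=9, p=0.20).
P(X ≤ 1) = C(9,0)·0.20^0·0.80^9 + C(9,1)·0.20^1·0.80^8.
= 0.134218 + 0.301990 = 0.4362.

P = 0.4362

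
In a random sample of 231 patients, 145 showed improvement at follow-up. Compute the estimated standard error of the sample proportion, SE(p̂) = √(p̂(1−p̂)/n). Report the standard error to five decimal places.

SE = 0.03181

Sample proportion p̂ = 145/231 = 0.62771.
p̂(1−p̂) = 0.233690.
SE = √(0.233690/231) = √0.001011645 = 0.03181.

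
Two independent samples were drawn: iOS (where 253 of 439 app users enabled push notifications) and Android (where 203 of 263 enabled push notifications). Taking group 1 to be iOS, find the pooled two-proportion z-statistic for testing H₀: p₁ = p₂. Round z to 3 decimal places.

z = -5.256

p̂₁ = 253/439 = 0.57631, p̂₂ = 203/263 = 0.77186.
Pooled p̂ = (253+203)/(439+263) = 456/702 = 0.64957.
SE = √[p̂(1−p̂)(1/n₁+1/n₂)] = √[0.64957·0.35043·(1/439+1/263)] ≈ 0.037202.
z = (p̂₁ − p̂₂)/SE = (0.57631 − 0.77186)/0.037202 = -0.19555/0.037202 = -5.256.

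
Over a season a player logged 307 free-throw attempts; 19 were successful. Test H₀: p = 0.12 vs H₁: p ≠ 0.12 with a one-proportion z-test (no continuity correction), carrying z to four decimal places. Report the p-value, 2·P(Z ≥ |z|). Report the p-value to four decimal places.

Sample proportion p̂ = 19/307 = 0.06189.
SE₀ = √(0.12·0.88/307) = 0.018547.
Test statistic (full precision, shown to 4 dp): z = (19/307 − 0.12)/SE₀ ≈ -3.1332.
From the standard normal, 2·P(Z ≥ |z|) = 0.0017.

p-value = 0.0017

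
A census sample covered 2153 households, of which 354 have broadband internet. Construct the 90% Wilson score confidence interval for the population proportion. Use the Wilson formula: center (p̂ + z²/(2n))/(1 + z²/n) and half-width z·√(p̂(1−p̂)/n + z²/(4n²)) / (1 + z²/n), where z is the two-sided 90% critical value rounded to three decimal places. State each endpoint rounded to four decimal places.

p̂ = 354/2153 = 0.16442; z = 1.645, so z² = 2.706025.
1 + z²/n = 1.001257.
Center = (0.16442 + 0.000628)/1.001257 = 0.16484.
Radicand: p̂(1−p̂)/n + z²/(4n²) = 0.000063812 + 0.000000146 = 0.000063958.
Half-width = 1.645·√0.000063958/1.001257 = 0.01314.
CI: 0.16484 ± 0.01314 = (0.1517, 0.1780).

(0.1517, 0.1780)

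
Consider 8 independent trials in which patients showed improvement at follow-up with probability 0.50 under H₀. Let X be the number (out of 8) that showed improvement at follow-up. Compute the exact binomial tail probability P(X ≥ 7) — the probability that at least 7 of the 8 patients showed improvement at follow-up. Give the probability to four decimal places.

X is binomial with n = 8 and p = 0.50.
P(X ≥ 7) = C(8,7)·0.50^7·0.50^1 + C(8,8)·0.50^8·0.50^0.
= 0.031250 + 0.003906 = 0.0352.

P = 0.0352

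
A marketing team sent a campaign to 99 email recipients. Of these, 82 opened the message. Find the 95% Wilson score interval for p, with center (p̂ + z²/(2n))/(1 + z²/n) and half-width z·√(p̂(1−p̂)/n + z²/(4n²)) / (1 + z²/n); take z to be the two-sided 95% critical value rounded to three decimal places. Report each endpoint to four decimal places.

p̂ = 82/99 = 0.82828; z = 1.960, so z² = 3.841600.
Denominator 1 + z²/n = 1 + 3.841600/99 = 1.038804.
Adjusted center: (0.82828 + z²/(2n))/1.038804 = 0.81602.
Radicand: p̂(1−p̂)/n + z²/(4n²) = 0.001436671 + 0.000097990 = 0.001534661.
Half-width = 1.960·√0.001534661/1.038804 = 0.07391.
So the interval runs from 0.7421 to 0.8899.

(0.7421, 0.8899)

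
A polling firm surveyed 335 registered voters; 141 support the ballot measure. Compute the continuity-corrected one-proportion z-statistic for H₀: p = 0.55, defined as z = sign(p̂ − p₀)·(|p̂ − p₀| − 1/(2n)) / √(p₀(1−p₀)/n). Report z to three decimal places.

p̂ = 141/335 = 0.42090. p̂ − p₀ = -0.129104.
1/(2n) = 0.001493.
Corrected numerator: |-0.129104| − 0.001493 = 0.127611.
Under H₀, SE = √(p₀(1−p₀)/n) = √(0.55·0.45/335) = √0.000738806 = 0.027181.
z = (−)0.127611/0.027181 = -4.695.

z = -4.695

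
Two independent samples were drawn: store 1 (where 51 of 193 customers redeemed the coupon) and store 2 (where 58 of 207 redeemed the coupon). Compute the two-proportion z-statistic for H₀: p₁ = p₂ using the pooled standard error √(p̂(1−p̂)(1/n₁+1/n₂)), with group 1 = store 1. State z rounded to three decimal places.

Sample proportions: p̂₁ = 51/193 = 0.26425 and p̂₂ = 58/207 = 0.28019.
Pooled p̂ = (51+58)/(193+207) = 109/400 = 0.27250.
SE = √[p̂(1−p̂)(1/n₁+1/n₂)] = √[0.27250·0.72750·(1/193+1/207)] ≈ 0.044552.
z = (p̂₁ − p̂₂)/SE = (0.26425 − 0.28019)/0.044552 = -0.01594/0.044552 = -0.358.

z = -0.358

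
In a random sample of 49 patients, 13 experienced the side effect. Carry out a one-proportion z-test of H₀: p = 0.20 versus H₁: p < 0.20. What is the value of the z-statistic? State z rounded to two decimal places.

Sample proportion p̂ = 13/49 = 0.26531.
SE₀ = √(0.20·0.80/49) = 0.057143.
z = (0.26531 − 0.20)/0.057143 = 0.06531/0.057143 = 1.14.

z = 1.14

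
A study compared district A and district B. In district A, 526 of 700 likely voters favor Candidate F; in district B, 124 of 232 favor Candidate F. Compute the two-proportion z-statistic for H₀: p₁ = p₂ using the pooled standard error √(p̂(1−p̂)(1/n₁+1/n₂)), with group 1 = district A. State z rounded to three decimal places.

p̂₁ = 526/700 = 0.75143, p̂₂ = 124/232 = 0.53448.
Pooling: p̂ = 650/932 = 0.69742.
SE = √[p̂(1−p̂)(1/n₁+1/n₂)] = √[0.69742·0.30258·(1/700+1/232)] ≈ 0.034800.
z = 0.21695/0.034800 = 6.234.

z = 6.234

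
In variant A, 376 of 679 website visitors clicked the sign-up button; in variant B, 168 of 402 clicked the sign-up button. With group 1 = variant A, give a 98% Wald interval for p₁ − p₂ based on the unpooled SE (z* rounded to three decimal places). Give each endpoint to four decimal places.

p̂₁ = 376/679 = 0.55376, p̂₂ = 168/402 = 0.41791; p̂₁ − p̂₂ = 0.13585.
Unpooled SE = √(p̂₁(1−p̂₁)/n₁ + p̂₂(1−p̂₂)/n₂) = √(0.000363933 + 0.000605128) = 0.031130.
For 98% confidence, z* = 2.326. Margin = 2.326·0.031130 = 0.07241.
CI: 0.13585 ± 0.07241 = (0.0634, 0.2083).

(0.0634, 0.2083)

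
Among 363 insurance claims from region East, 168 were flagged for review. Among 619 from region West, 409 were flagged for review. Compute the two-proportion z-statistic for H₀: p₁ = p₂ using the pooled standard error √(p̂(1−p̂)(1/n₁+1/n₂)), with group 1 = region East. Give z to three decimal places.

p̂₁ = 168/363 = 0.46281, p̂₂ = 409/619 = 0.66074.
Pooling: p̂ = 577/982 = 0.58758.
Pooled SE = √[0.2423304·0.00437033] ≈ 0.032543.
z = (p̂₁ − p̂₂)/SE = (0.46281 − 0.66074)/0.032543 = -0.19793/0.032543 = -6.082.

z = -6.082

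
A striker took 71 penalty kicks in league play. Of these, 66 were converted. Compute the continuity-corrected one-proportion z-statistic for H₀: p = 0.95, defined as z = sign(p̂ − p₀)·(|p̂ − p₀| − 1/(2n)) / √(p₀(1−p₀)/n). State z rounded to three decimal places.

z = -0.517

Sample proportion p̂ = 66/71 = 0.92958. p̂ − p₀ = -0.020423.
1/(2n) = 0.007042.
Corrected numerator: |-0.020423| − 0.007042 = 0.013381.
Under H₀, SE = √(p₀(1−p₀)/n) = √(0.95·0.05/71) = √0.000669014 = 0.025865.
z = (−)0.013381/0.025865 = -0.517.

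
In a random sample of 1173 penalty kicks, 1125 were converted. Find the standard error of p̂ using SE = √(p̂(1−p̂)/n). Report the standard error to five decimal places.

The sample proportion is 1125/1173 = 0.95908.
p̂(1−p̂) = 0.95908·0.04092 = 0.039246.
Dividing by n and taking the root: √0.000033458 = 0.00578.

SE = 0.00578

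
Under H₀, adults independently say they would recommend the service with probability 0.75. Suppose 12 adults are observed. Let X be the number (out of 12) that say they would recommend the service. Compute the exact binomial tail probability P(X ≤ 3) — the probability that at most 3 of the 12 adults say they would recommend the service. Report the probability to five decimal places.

X is binomial with n = 12 and p = 0.75.
P(X ≤ 3) = C(12,0)·0.75^0·0.25^12 + C(12,1)·0.75^1·0.25^11 + C(12,2)·0.75^2·0.25^10 + C(12,3)·0.75^3·0.25^9.
= 0.000000 + 0.000002 + 0.000035 + 0.000354 = 0.00039.

P = 0.00039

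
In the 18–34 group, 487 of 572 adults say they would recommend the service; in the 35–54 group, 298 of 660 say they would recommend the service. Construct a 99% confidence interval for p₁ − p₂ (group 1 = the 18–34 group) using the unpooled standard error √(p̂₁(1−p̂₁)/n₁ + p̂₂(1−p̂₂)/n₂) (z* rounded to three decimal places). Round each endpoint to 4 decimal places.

p̂₁ = 487/572 = 0.85140, p̂₂ = 298/660 = 0.45152; p̂₁ − p̂₂ = 0.39988.
SE = √(0.000221187 + 0.000375226) = √0.000596413 = 0.024422.
z* = 2.576 at the 99% level. Margin of error = 0.06291.
So the interval runs from 0.3370 to 0.4628.

(0.3370, 0.4628)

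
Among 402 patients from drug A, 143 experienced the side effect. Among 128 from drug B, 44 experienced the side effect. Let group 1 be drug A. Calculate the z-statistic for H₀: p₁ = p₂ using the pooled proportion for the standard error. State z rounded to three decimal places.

p̂₁ = 143/402 = 0.35572, p̂₂ = 44/128 = 0.34375.
Pooling: p̂ = 187/530 = 0.35283.
Pooled SE = √[0.2283410·0.01030006] ≈ 0.048497.
z = 0.01197/0.048497 = 0.247.

z = 0.247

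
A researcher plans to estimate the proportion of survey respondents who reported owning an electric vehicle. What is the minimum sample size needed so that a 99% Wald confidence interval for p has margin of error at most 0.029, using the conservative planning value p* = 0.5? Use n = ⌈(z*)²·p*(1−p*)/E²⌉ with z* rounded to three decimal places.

n = 1973

The 99% critical value is z* = 2.576.
p*(1−p*) = 0.2500.
(z*)²·p*(1−p*)/E² = 6.635776·0.2500/0.000841 = 1972.585.
⌈1972.585⌉ = 1973.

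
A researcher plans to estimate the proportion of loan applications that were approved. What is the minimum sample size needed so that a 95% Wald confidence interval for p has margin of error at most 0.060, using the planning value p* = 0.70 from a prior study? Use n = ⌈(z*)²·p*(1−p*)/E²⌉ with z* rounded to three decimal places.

The 95% critical value is z* = 1.960.
p*(1−p*) = 0.70·0.30 = 0.2100.
(z*)²·p*(1−p*)/E² = 3.841600·0.2100/0.003600 = 224.093.
Rounding up, n = 225.

n = 225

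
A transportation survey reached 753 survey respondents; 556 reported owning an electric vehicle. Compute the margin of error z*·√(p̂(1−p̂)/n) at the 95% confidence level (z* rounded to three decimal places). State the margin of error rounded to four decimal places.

With x = 556 successes in n = 753, p̂ = 0.73838.
Standard error of p̂: √(0.193175/753) = √0.000256541 = 0.016017.
For 95% confidence, z* = 1.960.
ME = 1.960·0.016017 = 0.0314.

ME = 0.0314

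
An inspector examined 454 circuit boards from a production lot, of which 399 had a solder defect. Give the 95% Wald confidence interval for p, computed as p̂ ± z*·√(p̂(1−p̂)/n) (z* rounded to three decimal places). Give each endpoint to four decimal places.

(0.8488, 0.9089)

The sample proportion is 399/454 = 0.87885.
SE = √(p̂(1−p̂)/n) = √(0.106469/454) = 0.015314.
For 95% confidence, z* = 1.960.
Margin of error: 1.960 × 0.015314 = 0.03002.
So the interval runs from 0.8488 to 0.9089.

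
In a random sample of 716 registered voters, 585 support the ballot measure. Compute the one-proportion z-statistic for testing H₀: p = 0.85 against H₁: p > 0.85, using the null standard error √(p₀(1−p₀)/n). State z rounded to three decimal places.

p̂ = 585/716 = 0.81704.
SE₀ = √(0.85·0.15/716) = 0.013344.
z = (0.81704 − 0.85)/0.013344 = -0.03296/0.013344 = -2.470.

z = -2.470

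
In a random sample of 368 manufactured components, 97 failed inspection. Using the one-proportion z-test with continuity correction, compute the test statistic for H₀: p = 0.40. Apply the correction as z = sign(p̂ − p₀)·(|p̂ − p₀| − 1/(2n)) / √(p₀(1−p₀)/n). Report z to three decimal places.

z = -5.288

With x = 97 successes in n = 368, p̂ = 0.26359. p̂ − p₀ = -0.136413.
Continuity correction 1/(2n) = 1/736 = 0.001359.
Corrected numerator: |-0.136413| − 0.001359 = 0.135054.
Null standard error: √(0.40·0.60/368) = √0.000652174 = 0.025538.
z = (−)0.135054/0.025538 = -5.288.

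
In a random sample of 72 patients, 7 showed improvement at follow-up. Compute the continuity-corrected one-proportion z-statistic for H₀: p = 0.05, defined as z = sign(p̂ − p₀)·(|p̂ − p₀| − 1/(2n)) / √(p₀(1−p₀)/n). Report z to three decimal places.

p̂ = 7/72 = 0.09722. p̂ − p₀ = 0.047222.
Continuity correction 1/(2n) = 1/144 = 0.006944.
Corrected numerator: |0.047222| − 0.006944 = 0.040278.
SE₀ = √(0.05·0.95/72) = 0.025685.
z = +0.040278/0.025685 = 1.568.

z = 1.568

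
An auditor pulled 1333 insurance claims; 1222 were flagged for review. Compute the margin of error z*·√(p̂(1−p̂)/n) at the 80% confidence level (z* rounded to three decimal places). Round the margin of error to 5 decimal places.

With x = 1222 successes in n = 1333, p̂ = 0.91673.
Standard error of p̂: √(0.076337/1333) = √0.000057267 = 0.007567.
For 80% confidence, z* = 1.282.
So ME = 0.00970.

ME = 0.00970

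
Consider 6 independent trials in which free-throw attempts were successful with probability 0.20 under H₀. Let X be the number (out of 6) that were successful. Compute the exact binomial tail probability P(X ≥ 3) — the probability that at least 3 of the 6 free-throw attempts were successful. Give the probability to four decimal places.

P = 0.0989

X is binomial with n = 6 and p = 0.20.
P(X ≥ 3) = C(6,3)·0.20^3·0.80^3 + C(6,4)·0.20^4·0.80^2 + C(6,5)·0.20^5·0.80^1 + C(6,6)·0.20^6·0.80^0.
= 0.081920 + 0.015360 + 0.001536 + 0.000064 = 0.0989.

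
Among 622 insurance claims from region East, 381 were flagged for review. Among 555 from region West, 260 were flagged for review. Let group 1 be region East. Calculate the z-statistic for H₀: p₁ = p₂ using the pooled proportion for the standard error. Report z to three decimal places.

z = 4.954

Sample proportions: p̂₁ = 381/622 = 0.61254 and p̂₂ = 260/555 = 0.46847.
Pooled p̂ = (381+260)/(622+555) = 641/1177 = 0.54460.
SE = √[p̂(1−p̂)(1/n₁+1/n₂)] = √[0.54460·0.45540·(1/622+1/555)] ≈ 0.029079.
z = (p̂₁ − p̂₂)/SE = (0.61254 − 0.46847)/0.029079 = 0.14407/0.029079 = 4.954.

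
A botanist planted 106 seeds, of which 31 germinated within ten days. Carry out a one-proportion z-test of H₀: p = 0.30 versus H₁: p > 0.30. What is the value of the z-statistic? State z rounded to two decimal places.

With x = 31 successes in n = 106, p̂ = 0.29245.
Under H₀, SE = √(p₀(1−p₀)/n) = √(0.30·0.70/106) = √0.001981132 = 0.044510.
Test statistic: z = -0.00755/0.044510 = -0.17.

z = -0.17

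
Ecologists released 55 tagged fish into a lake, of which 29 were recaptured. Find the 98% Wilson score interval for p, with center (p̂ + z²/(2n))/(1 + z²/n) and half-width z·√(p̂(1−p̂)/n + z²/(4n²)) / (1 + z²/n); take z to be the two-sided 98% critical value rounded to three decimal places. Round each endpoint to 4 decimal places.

(0.3754, 0.6743)

p̂ = 29/55 = 0.52727; z = 2.326, so z² = 5.410276.
1 + z²/n = 1.098369.
Adjusted center: (0.52727 + z²/(2n))/1.098369 = 0.52483.
Radicand: p̂(1−p̂)/n + z²/(4n²) = 0.004531931 + 0.000447130 = 0.004979061.
Half-width = z·√(radicand)/denom = 2.326·0.070562/1.098369 = 0.14943.
Interval: 0.52483 ± 0.14943 → (0.3754, 0.6743).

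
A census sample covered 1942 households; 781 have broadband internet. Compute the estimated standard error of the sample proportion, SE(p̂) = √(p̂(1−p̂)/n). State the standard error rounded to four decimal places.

SE = 0.0111

p̂ = 781/1942 = 0.40216.
p̂(1−p̂) = 0.40216·0.59784 = 0.240427.
SE = √(0.240427/1942) = 0.0111.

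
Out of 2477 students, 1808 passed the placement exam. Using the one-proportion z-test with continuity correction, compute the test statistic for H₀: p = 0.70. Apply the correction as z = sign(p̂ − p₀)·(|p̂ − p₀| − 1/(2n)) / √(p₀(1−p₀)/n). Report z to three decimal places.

p̂ = 1808/2477 = 0.72992. p̂ − p₀ = 0.029915.
1/(2n) = 0.000202.
Corrected numerator: |0.029915| − 0.000202 = 0.029713.
Under H₀, SE = √(p₀(1−p₀)/n) = √(0.70·0.30/2477) = √0.000084780 = 0.009208.
z = (+)0.029713/0.009208 = 3.227.

z = 3.227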